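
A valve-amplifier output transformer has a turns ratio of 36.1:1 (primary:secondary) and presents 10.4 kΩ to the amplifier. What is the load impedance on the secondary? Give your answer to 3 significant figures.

Z_s = Z_p/(N_p/N_s)² = 10400/36.1² = 7.98 Ω.

Z_s ≈ 7.98 Ω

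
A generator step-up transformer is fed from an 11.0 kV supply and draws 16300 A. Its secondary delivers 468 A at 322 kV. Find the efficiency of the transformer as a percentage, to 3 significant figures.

η ≈ 84.0%

P_in = 11000 × 16300 = 1.79300×10^8 W.
P_out = 322000 × 468 = 1.50696×10^8 W.
η = P_out/P_in = 1.50696×10^8/(1.79300×10^8) = 0.840.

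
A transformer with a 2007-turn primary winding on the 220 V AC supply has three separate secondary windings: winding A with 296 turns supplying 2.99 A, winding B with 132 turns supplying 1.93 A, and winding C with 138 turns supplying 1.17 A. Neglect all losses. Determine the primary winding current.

V_A = 220 × 296/2007 = 32.446 V; V_B = 220 × 132/2007 = 14.469 V; V_C = 220 × 138/2007 = 15.127 V.
P_out = V_A I_A + V_B I_B + V_C I_C = 32.446×2.99 + 14.469×1.93 + 15.127×1.17 = 97.015 + 27.926 + 17.699 = 142.64 W.
Ideal ⇒ P_in = P_out, so I_p = P_out/V_p = 142.64/220 = 0.648 A.

I_p ≈ 0.648 A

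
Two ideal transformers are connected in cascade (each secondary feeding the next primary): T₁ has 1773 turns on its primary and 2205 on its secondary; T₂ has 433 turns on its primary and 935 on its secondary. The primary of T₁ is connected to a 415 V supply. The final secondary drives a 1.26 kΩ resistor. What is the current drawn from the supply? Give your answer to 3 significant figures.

Secondary of T₁: V = 415.00 × 2205/1773 = 516.12 V.
Secondary of T₂: V = 516.12 × 935/433 = 1114.5 V.
I_load = 1114.5/1260 = 0.88451 A, so P_out = 1114.5 × 0.88451 = 985.76 W.
All ideal ⇒ P_in = P_out, so I_supply = 985.76/415 = 2.38 A.

I_supply ≈ 2.38 A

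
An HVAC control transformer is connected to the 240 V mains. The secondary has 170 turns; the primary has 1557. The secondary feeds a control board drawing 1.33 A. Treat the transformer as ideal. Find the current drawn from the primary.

For an ideal transformer I_p N_p = I_s N_s, so I_p = 1.33 × 170/1557 = 0.145 A.

I_p ≈ 0.145 A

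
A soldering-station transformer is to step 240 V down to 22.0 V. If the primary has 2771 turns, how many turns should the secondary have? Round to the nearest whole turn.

N_s = 254 turns

N_s/N_p = V_s/V_p, so N_s = 2771 × 22.0/240 = 254.0 ≈ 254 turns.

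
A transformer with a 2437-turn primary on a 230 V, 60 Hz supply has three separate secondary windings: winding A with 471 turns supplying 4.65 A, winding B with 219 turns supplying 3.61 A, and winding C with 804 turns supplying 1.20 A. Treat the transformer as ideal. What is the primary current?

V_A = 230 × 471/2437 = 44.452 V; V_B = 230 × 219/2437 = 20.669 V; V_C = 230 × 804/2437 = 75.880 V.
P_out = V_A I_A + V_B I_B + V_C I_C = 44.452×4.65 + 20.669×3.61 + 75.880×1.20 = 206.70 + 74.615 + 91.056 = 372.37 W.
Ideal ⇒ P_in = P_out, so I_p = P_out/V_p = 372.37/230 = 1.62 A.

I_p ≈ 1.62 A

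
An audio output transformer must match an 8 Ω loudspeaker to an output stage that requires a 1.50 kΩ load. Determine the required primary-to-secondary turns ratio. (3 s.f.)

Z_p/Z_s = (N_p/N_s)², so N_p/N_s = √(1500/8) = √188 = 13.7.

N_p/N_s ≈ 13.7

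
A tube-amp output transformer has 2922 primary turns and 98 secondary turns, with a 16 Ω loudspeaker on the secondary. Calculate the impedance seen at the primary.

Z_p ≈ 14200 Ω

Z_p = (N_p/N_s)² × Z_s = (2922/98)² × 16 = 14200 Ω.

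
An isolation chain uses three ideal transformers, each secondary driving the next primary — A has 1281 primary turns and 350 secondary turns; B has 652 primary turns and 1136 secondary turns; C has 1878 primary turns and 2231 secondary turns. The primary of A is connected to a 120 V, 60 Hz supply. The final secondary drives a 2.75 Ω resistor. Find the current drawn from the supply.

After A: V = 120.00 × 350/1281 = 32.787 V.
After B: V = 32.787 × 1136/652 = 57.126 V.
After C: V = 57.126 × 2231/1878 = 67.863 V.
I_load = 67.863/2.75 = 24.678 A, so P_out = 67.863 × 24.678 = 1674.7 W.
All ideal ⇒ P_in = P_out, so I_supply = 1674.7/120 = 14.0 A.

I_supply ≈ 14.0 A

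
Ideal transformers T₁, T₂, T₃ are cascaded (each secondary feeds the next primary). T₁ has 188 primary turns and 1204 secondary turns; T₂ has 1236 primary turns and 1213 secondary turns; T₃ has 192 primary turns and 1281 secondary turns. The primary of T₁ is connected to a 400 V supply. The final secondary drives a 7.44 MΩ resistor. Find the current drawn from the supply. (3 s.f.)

Secondary of T₁: V = 400.00 × 1204/188 = 2561.7 V.
Secondary of T₂: V = 2561.7 × 1213/1236 = 2514.0 V.
Secondary of T₃: V = 2514.0 × 1281/192 = 16773 V.
I_load = 16773/(7.44×10^6) = 0.0022545 A, so P_out = 16773 × 0.0022545 = 37.815 W.
All ideal ⇒ P_in = P_out, so I_supply = 37.815/400 = 0.0945 A.

I_supply ≈ 0.0945 A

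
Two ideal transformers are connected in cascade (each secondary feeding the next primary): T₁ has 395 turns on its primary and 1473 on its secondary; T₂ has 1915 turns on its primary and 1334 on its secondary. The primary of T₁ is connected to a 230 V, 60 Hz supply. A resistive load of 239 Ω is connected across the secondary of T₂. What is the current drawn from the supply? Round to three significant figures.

Secondary of T₁: V = 230.00 × 1473/395 = 857.70 V.
Secondary of T₂: V = 857.70 × 1334/1915 = 597.48 V.
I_load = 597.48/239 = 2.4999 A, so P_out = 597.48 × 2.4999 = 1493.6 W.
All ideal ⇒ P_in = P_out, so I_supply = 1493.6/230 = 6.49 A.

I_supply ≈ 6.49 A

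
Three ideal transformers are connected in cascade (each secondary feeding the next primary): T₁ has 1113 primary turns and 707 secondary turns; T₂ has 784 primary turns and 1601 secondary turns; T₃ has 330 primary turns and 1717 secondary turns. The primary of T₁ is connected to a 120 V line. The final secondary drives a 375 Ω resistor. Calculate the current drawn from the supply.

I_supply ≈ 14.6 A

Secondary of T₁: V = 120.00 × 707/1113 = 76.226 V.
Secondary of T₂: V = 76.226 × 1601/784 = 155.66 V.
Secondary of T₃: V = 155.66 × 1717/330 = 809.91 V.
I_load = 809.91/375 = 2.1598 A, so P_out = 809.91 × 2.1598 = 1749.2 W.
All ideal ⇒ P_in = P_out, so I_supply = 1749.2/120 = 14.6 A.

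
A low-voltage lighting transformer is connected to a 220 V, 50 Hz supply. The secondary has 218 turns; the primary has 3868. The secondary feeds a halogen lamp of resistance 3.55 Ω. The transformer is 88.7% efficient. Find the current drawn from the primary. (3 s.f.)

I_p ≈ 0.222 A

V_s = 220 × 218/3868 = 12.399 V.
I_s = V_s/R = 12.399/3.55 = 3.4927 A.
P_out = V_s I_s = 12.399 × 3.4927 = 43.307 W.
P_in = P_out/η = 43.307/0.887 = 48.824 W.
I_p = P_in/V_p = 48.824/220 = 0.222 A.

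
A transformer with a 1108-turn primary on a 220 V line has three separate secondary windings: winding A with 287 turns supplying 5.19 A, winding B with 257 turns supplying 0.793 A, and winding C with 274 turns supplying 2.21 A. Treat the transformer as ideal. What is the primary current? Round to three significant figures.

I_p ≈ 2.07 A

V_A = 220 × 287/1108 = 56.986 V; V_B = 220 × 257/1108 = 51.029 V; V_C = 220 × 274/1108 = 54.404 V.
P_out = V_A I_A + V_B I_B + V_C I_C = 56.986×5.19 + 51.029×0.793 + 54.404×2.21 = 295.76 + 40.466 + 120.23 = 456.45 W.
Ideal ⇒ P_in = P_out, so I_p = P_out/V_p = 456.45/220 = 2.07 A.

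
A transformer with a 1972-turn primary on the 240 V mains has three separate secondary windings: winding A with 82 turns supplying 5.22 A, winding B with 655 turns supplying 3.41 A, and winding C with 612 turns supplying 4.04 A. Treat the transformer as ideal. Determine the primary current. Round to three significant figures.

I_p ≈ 2.60 A

V_A = 240 × 82/1972 = 9.9797 V; V_B = 240 × 655/1972 = 79.716 V; V_C = 240 × 612/1972 = 74.483 V.
P_out = V_A I_A + V_B I_B + V_C I_C = 9.9797×5.22 + 79.716×3.41 + 74.483×4.04 = 52.094 + 271.83 + 300.91 = 624.84 W.
Ideal ⇒ P_in = P_out, so I_p = P_out/V_p = 624.84/240 = 2.60 A.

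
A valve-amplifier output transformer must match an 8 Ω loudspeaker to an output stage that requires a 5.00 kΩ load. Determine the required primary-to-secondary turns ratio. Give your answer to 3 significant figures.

N_p/N_s ≈ 25.0

Z_p/Z_s = (N_p/N_s)², so N_p/N_s = √(5000/8) = √625 = 25.0.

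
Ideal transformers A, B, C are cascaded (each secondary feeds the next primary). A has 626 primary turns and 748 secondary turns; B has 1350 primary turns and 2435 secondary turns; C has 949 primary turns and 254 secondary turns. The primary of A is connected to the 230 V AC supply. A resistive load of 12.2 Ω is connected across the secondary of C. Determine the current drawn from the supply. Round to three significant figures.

After A: V = 230.00 × 748/626 = 274.82 V.
After B: V = 274.82 × 2435/1350 = 495.70 V.
After C: V = 495.70 × 254/949 = 132.67 V.
I_load = 132.67/12.2 = 10.875 A, so P_out = 132.67 × 10.875 = 1442.8 W.
All ideal ⇒ P_in = P_out, so I_supply = 1442.8/230 = 6.27 A.

I_supply ≈ 6.27 A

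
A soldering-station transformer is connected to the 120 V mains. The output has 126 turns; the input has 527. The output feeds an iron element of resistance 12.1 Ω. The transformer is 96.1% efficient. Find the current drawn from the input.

I_in ≈ 0.590 A

V_out = 120 × 126/527 = 28.691 V.
I_out = V_out/R = 28.691/12.1 = 2.3711 A.
P_out = V_out I_out = 28.691 × 2.3711 = 68.029 W.
P_in = P_out/η = 68.029/0.961 = 70.790 W.
I_in = P_in/V_in = 70.790/120 = 0.590 A.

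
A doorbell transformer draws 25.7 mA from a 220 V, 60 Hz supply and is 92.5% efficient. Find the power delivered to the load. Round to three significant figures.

P_out ≈ 5.23 W

P_in = V_p I_p = 220 × 0.0257 = 5.6540 W.
P_out = η P_in = 0.925 × 5.6540 = 5.23 W.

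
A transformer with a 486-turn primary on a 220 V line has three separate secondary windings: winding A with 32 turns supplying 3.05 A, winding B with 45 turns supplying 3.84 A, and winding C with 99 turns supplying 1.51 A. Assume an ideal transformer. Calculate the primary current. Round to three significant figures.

I_p ≈ 0.864 A

V_A = 220 × 32/486 = 14.486 V; V_B = 220 × 45/486 = 20.370 V; V_C = 220 × 99/486 = 44.815 V.
P_out = V_A I_A + V_B I_B + V_C I_C = 14.486×3.05 + 20.370×3.84 + 44.815×1.51 = 44.181 + 78.222 + 67.670 = 190.07 W.
Ideal ⇒ P_in = P_out, so I_p = P_out/V_p = 190.07/220 = 0.864 A.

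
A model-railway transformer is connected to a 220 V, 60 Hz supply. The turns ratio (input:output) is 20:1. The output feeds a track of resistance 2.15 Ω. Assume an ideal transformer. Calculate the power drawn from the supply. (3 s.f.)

V_out = V_in × N_out/N_in = 220 × 1/20 = 11.000 V.
I_out = V_out/R = 11.000/2.15 = 5.1163 A.
I_in = I_out × N_out/N_in = 5.1163 × 1/20 = 0.25581 A.
P = V_in I_in = 220 × 0.25581 = 56.3 W.

P ≈ 56.3 W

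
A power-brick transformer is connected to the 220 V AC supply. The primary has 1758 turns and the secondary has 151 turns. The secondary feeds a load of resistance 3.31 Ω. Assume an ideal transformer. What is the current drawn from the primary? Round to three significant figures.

V_s = V_p × N_s/N_p = 220 × 151/1758 = 18.896 V.
I_s = V_s/R = 18.896/3.31 = 5.7089 A.
For an ideal transformer I_p N_p = I_s N_s, so I_p = 5.7089 × 151/1758 = 0.490 A.

I_p ≈ 0.490 A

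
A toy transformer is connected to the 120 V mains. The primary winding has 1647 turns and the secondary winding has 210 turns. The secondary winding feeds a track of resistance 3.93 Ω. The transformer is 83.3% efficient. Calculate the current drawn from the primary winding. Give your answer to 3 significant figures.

V_s = 120 × 210/1647 = 15.301 V.
I_s = V_s/R = 15.301/3.93 = 3.8933 A.
P_out = V_s I_s = 15.301 × 3.8933 = 59.569 W.
P_in = P_out/η = 59.569/0.833 = 71.512 W.
I_p = P_in/V_p = 71.512/120 = 0.596 A.

I_p ≈ 0.596 A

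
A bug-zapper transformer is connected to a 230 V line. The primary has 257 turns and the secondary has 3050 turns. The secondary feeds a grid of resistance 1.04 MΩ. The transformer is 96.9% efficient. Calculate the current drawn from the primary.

V_s = 230 × 3050/257 = 2729.6 V.
I_s = V_s/R = 2729.6/(1.04×10^6) = 0.0026246 A.
P_out = V_s I_s = 2729.6 × 0.0026246 = 7.1640 W.
P_in = P_out/η = 7.1640/0.969 = 7.3932 W.
I_p = P_in/V_p = 7.3932/230 = 0.0321 A.

I_p ≈ 0.0321 A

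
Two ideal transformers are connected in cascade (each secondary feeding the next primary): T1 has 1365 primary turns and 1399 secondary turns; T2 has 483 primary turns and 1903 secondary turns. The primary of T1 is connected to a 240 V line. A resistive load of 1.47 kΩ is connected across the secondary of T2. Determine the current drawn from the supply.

I_supply ≈ 2.66 A

Secondary of T1: V = 240.00 × 1399/1365 = 245.98 V.
Secondary of T2: V = 245.98 × 1903/483 = 969.14 V.
I_load = 969.14/1470 = 0.65928 A, so P_out = 969.14 × 0.65928 = 638.94 W.
All ideal ⇒ P_in = P_out, so I_supply = 638.94/240 = 2.66 A.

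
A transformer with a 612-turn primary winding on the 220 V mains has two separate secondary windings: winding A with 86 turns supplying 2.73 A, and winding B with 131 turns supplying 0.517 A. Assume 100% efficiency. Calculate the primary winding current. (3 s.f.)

I_p ≈ 0.494 A

V_A = 220 × 86/612 = 30.915 V; V_B = 220 × 131/612 = 47.092 V.
P_out = V_A I_A + V_B I_B = 30.915×2.73 + 47.092×0.517 = 84.398 + 24.346 = 108.74 W.
Ideal ⇒ P_in = P_out, so I_p = P_out/V_p = 108.74/220 = 0.494 A.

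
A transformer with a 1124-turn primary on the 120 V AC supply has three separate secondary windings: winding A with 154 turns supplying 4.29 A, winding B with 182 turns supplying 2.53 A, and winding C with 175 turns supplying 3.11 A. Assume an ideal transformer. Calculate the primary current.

V_A = 120 × 154/1124 = 16.441 V; V_B = 120 × 182/1124 = 19.431 V; V_C = 120 × 175/1124 = 18.683 V.
P_out = V_A I_A + V_B I_B + V_C I_C = 16.441×4.29 + 19.431×2.53 + 18.683×3.11 = 70.533 + 49.159 + 58.105 = 177.80 W.
Ideal ⇒ P_in = P_out, so I_p = P_out/V_p = 177.80/120 = 1.48 A.

I_p ≈ 1.48 A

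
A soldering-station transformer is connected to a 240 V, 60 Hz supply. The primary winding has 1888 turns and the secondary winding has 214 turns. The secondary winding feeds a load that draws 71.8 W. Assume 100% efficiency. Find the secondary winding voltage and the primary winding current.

V_s ≈ 27.2 V, I_p ≈ 0.299 A

V_s = V_p × N_s/N_p = 240 × 214/1888 = 27.203 V.
I_s = P/V_s = 71.8/27.203 = 2.6394 A.
I_p = I_s × N_s/N_p = 2.6394 × 214/1888 = 0.299 A.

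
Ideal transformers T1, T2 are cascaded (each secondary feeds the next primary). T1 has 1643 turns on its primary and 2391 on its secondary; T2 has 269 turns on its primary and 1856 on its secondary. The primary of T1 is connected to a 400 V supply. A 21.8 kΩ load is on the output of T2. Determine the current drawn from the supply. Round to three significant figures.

After T1: V = 400.00 × 2391/1643 = 582.11 V.
After T2: V = 582.11 × 1856/269 = 4016.3 V.
I_load = 4016.3/21800 = 0.18423 A, so P_out = 4016.3 × 0.18423 = 739.94 W.
All ideal ⇒ P_in = P_out, so I_supply = 739.94/400 = 1.85 A.

I_supply ≈ 1.85 A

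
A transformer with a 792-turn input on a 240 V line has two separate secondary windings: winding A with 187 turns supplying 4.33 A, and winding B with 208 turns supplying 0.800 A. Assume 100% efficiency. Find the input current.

I_in ≈ 1.23 A

V_A = 240 × 187/792 = 56.667 V; V_B = 240 × 208/792 = 63.030 V.
P_out = V_A I_A + V_B I_B = 56.667×4.33 + 63.030×0.800 = 245.37 + 50.424 = 295.79 W.
Ideal ⇒ P_in = P_out, so I_in = P_out/V_in = 295.79/240 = 1.23 A.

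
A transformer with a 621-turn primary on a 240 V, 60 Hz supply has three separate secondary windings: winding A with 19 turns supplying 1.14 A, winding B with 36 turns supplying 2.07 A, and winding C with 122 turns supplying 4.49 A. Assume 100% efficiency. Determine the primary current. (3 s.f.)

V_A = 240 × 19/621 = 7.3430 V; V_B = 240 × 36/621 = 13.913 V; V_C = 240 × 122/621 = 47.150 V.
P_out = V_A I_A + V_B I_B + V_C I_C = 7.3430×1.14 + 13.913×2.07 + 47.150×4.49 = 8.3710 + 28.800 + 211.70 = 248.87 W.
Ideal ⇒ P_in = P_out, so I_p = P_out/V_p = 248.87/240 = 1.04 A.

I_p ≈ 1.04 A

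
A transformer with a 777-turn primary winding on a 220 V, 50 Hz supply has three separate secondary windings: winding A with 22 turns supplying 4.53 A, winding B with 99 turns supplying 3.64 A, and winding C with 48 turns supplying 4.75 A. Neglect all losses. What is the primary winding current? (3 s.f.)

I_p ≈ 0.885 A

V_A = 220 × 22/777 = 6.2291 V; V_B = 220 × 99/777 = 28.031 V; V_C = 220 × 48/777 = 13.591 V.
P_out = V_A I_A + V_B I_B + V_C I_C = 6.2291×4.53 + 28.031×3.64 + 13.591×4.75 = 28.218 + 102.03 + 64.556 = 194.81 W.
Ideal ⇒ P_in = P_out, so I_p = P_out/V_p = 194.81/220 = 0.885 A.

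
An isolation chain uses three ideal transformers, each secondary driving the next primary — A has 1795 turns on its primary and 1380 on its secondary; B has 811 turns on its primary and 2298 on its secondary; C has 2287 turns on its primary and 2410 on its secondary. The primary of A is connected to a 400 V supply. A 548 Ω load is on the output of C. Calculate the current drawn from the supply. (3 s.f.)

I_supply ≈ 3.85 A

After A: V = 400.00 × 1380/1795 = 307.52 V.
After B: V = 307.52 × 2298/811 = 871.37 V.
After C: V = 871.37 × 2410/2287 = 918.24 V.
I_load = 918.24/548 = 1.6756 A, so P_out = 918.24 × 1.6756 = 1538.6 W.
All ideal ⇒ P_in = P_out, so I_supply = 1538.6/400 = 3.85 A.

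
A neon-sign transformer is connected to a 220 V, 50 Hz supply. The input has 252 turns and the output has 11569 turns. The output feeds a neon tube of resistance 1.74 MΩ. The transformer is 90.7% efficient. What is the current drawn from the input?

I_in ≈ 0.294 A

V_out = 220 × 11569/252 = 10100 V.
I_out = V_out/R = 10100/(1.74×10^6) = 0.0058046 A.
P_out = V_out I_out = 10100 × 0.0058046 = 58.626 W.
P_in = P_out/η = 58.626/0.907 = 64.637 W.
I_in = P_in/V_in = 64.637/220 = 0.294 A.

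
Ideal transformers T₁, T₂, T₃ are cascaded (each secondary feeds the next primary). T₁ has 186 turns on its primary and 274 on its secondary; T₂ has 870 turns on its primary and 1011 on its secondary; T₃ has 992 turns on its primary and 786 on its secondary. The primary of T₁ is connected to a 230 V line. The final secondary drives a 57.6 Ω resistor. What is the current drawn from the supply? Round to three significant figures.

I_supply ≈ 7.35 A

Secondary of T₁: V = 230.00 × 274/186 = 338.82 V.
Secondary of T₂: V = 338.82 × 1011/870 = 393.73 V.
Secondary of T₃: V = 393.73 × 786/992 = 311.97 V.
I_load = 311.97/57.6 = 5.4161 A, so P_out = 311.97 × 5.4161 = 1689.6 W.
All ideal ⇒ P_in = P_out, so I_supply = 1689.6/230 = 7.35 A.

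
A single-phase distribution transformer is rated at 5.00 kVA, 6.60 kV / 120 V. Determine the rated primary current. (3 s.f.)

I_p = S/V_p = 5000/6600 = 0.758 A.

I_p ≈ 0.758 A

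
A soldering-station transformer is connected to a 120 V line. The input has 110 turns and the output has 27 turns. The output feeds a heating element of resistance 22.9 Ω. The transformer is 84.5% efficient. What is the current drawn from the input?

I_in ≈ 0.374 A

V_out = 120 × 27/110 = 29.455 V.
I_out = V_out/R = 29.455/22.9 = 1.2862 A.
P_out = V_out I_out = 29.455 × 1.2862 = 37.885 W.
P_in = P_out/η = 37.885/0.845 = 44.835 W.
I_in = P_in/V_in = 44.835/120 = 0.374 A.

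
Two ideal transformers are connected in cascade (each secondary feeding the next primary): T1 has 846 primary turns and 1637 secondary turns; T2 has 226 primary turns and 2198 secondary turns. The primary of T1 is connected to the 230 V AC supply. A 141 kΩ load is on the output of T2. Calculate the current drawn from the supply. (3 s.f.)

After T1: V = 230.00 × 1637/846 = 445.05 V.
After T2: V = 445.05 × 2198/226 = 4328.4 V.
I_load = 4328.4/141000 = 0.030698 A, so P_out = 4328.4 × 0.030698 = 132.87 W.
All ideal ⇒ P_in = P_out, so I_supply = 132.87/230 = 0.578 A.

I_supply ≈ 0.578 A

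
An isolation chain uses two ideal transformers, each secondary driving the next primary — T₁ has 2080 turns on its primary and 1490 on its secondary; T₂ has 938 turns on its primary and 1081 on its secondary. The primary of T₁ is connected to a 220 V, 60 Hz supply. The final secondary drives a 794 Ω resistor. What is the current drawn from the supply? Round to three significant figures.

I_supply ≈ 0.189 A

After T₁: V = 220.00 × 1490/2080 = 157.60 V.
After T₂: V = 157.60 × 1081/938 = 181.62 V.
I_load = 181.62/794 = 0.22874 A, so P_out = 181.62 × 0.22874 = 41.545 W.
All ideal ⇒ P_in = P_out, so I_supply = 41.545/220 = 0.189 A.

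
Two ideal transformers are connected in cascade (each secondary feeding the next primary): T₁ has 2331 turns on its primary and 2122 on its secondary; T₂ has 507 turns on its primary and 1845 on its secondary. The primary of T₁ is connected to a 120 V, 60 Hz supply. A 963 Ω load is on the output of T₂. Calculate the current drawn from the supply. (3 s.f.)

Secondary of T₁: V = 120.00 × 2122/2331 = 109.24 V.
Secondary of T₂: V = 109.24 × 1845/507 = 397.53 V.
I_load = 397.53/963 = 0.41281 A, so P_out = 397.53 × 0.41281 = 164.10 W.
All ideal ⇒ P_in = P_out, so I_supply = 164.10/120 = 1.37 A.

I_supply ≈ 1.37 A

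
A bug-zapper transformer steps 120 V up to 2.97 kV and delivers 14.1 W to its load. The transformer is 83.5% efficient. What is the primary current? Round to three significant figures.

I_p ≈ 0.141 A

P_in = P_out/η = 14.1/0.835 = 16.886 W.
I_p = P_in/V_p = 16.886/120 = 0.141 A.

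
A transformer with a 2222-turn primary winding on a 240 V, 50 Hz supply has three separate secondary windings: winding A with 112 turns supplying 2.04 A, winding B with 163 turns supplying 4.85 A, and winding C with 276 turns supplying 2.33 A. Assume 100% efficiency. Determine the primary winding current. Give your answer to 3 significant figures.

I_p ≈ 0.748 A

V_A = 240 × 112/2222 = 12.097 V; V_B = 240 × 163/2222 = 17.606 V; V_C = 240 × 276/2222 = 29.811 V.
P_out = V_A I_A + V_B I_B + V_C I_C = 12.097×2.04 + 17.606×4.85 + 29.811×2.33 = 24.678 + 85.388 + 69.460 = 179.53 W.
Ideal ⇒ P_in = P_out, so I_p = P_out/V_p = 179.53/240 = 0.748 A.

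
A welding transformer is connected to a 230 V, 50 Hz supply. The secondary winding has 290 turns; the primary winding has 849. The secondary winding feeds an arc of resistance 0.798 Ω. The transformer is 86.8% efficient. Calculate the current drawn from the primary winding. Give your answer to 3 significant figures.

I_p ≈ 38.7 A

V_s = 230 × 290/849 = 78.563 V.
I_s = V_s/R = 78.563/0.798 = 98.450 A.
P_out = V_s I_s = 78.563 × 98.450 = 7734.5 W.
P_in = P_out/η = 7734.5/0.868 = 8910.7 W.
I_p = P_in/V_p = 8910.7/230 = 38.7 A.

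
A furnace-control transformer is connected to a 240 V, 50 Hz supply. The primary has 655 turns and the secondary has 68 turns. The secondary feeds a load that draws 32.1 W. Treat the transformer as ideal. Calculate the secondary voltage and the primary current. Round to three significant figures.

V_s ≈ 24.9 V, I_p ≈ 0.134 A

V_s = V_p × N_s/N_p = 240 × 68/655 = 24.916 V.
I_s = P/V_s = 32.1/24.916 = 1.2883 A.
I_p = I_s × N_s/N_p = 1.2883 × 68/655 = 0.134 A.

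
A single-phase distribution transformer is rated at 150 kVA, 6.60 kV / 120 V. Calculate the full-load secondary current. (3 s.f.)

I_s ≈ 1250 A

I_s = S/V_s = 150000/120 = 1250 A.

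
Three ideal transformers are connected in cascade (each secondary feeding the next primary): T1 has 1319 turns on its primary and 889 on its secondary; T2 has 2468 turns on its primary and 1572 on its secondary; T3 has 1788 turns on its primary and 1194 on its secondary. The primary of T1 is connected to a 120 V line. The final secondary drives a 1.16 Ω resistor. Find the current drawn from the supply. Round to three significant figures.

I_supply ≈ 8.50 A

After T1: V = 120.00 × 889/1319 = 80.879 V.
After T2: V = 80.879 × 1572/2468 = 51.516 V.
After T3: V = 51.516 × 1194/1788 = 34.402 V.
I_load = 34.402/1.16 = 29.657 A, so P_out = 34.402 × 29.657 = 1020.3 W.
All ideal ⇒ P_in = P_out, so I_supply = 1020.3/120 = 8.50 A.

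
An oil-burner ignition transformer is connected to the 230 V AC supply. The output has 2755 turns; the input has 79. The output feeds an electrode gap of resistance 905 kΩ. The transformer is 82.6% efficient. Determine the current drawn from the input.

V_out = 230 × 2755/79 = 8020.9 V.
I_out = V_out/R = 8020.9/905000 = 0.0088629 A.
P_out = V_out I_out = 8020.9 × 0.0088629 = 71.088 W.
P_in = P_out/η = 71.088/0.826 = 86.063 W.
I_in = P_in/V_in = 86.063/230 = 0.374 A.

I_in ≈ 0.374 A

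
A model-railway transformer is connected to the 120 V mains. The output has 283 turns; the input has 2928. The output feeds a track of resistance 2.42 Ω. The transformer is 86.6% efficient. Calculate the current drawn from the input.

I_in ≈ 0.535 A

V_out = 120 × 283/2928 = 11.598 V.
I_out = V_out/R = 11.598/2.42 = 4.7927 A.
P_out = V_out I_out = 11.598 × 4.7927 = 55.588 W.
P_in = P_out/η = 55.588/0.866 = 64.189 W.
I_in = P_in/V_in = 64.189/120 = 0.535 A.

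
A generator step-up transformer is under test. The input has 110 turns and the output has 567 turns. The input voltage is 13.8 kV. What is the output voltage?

V_out/V_in = N_out/N_in, so V_out = 13800 × 567/110 = 71100 V.

V_out ≈ 71100 V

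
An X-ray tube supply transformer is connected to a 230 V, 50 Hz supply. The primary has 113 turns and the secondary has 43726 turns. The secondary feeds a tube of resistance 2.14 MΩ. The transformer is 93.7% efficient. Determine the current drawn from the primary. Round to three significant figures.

I_p ≈ 17.2 A

V_s = 230 × 43726/113 = 89000 V.
I_s = V_s/R = 89000/(2.14×10^6) = 0.041589 A.
P_out = V_s I_s = 89000 × 0.041589 = 3701.4 W.
P_in = P_out/η = 3701.4/0.937 = 3950.3 W.
I_p = P_in/V_p = 3950.3/230 = 17.2 A.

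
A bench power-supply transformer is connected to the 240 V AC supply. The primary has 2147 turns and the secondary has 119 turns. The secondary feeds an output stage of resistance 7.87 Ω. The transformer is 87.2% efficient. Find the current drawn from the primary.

I_p ≈ 0.107 A

V_s = 240 × 119/2147 = 13.302 V.
I_s = V_s/R = 13.302/7.87 = 1.6903 A.
P_out = V_s I_s = 13.302 × 1.6903 = 22.484 W.
P_in = P_out/η = 22.484/0.872 = 25.785 W.
I_p = P_in/V_p = 25.785/240 = 0.107 A.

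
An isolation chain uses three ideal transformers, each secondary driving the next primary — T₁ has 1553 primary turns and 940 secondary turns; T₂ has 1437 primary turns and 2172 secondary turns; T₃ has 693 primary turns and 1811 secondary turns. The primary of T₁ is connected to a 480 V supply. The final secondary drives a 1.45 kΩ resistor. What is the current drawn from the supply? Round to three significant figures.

I_supply ≈ 1.89 A

Secondary of T₁: V = 480.00 × 940/1553 = 290.53 V.
Secondary of T₂: V = 290.53 × 2172/1437 = 439.14 V.
Secondary of T₃: V = 439.14 × 1811/693 = 1147.6 V.
I_load = 1147.6/1450 = 0.79144 A, so P_out = 1147.6 × 0.79144 = 908.25 W.
All ideal ⇒ P_in = P_out, so I_supply = 908.25/480 = 1.89 A.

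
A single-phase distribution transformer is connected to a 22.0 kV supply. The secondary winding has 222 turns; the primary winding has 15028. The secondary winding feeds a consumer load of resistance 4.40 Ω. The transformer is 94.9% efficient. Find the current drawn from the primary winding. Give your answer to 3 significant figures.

V_s = 22000 × 222/15028 = 324.99 V.
I_s = V_s/R = 324.99/4.40 = 73.862 A.
P_out = V_s I_s = 324.99 × 73.862 = 24005 W.
P_in = P_out/η = 24005/0.949 = 25295 W.
I_p = P_in/V_p = 25295/22000 = 1.15 A.

I_p ≈ 1.15 A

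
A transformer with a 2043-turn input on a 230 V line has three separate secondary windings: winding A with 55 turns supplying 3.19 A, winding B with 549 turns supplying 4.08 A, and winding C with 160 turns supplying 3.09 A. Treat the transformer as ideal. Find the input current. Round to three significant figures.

I_in ≈ 1.42 A

V_A = 230 × 55/2043 = 6.1919 V; V_B = 230 × 549/2043 = 61.806 V; V_C = 230 × 160/2043 = 18.013 V.
P_out = V_A I_A + V_B I_B + V_C I_C = 6.1919×3.19 + 61.806×4.08 + 18.013×3.09 = 19.752 + 252.17 + 55.659 = 327.58 W.
Ideal ⇒ P_in = P_out, so I_in = P_out/V_in = 327.58/230 = 1.42 A.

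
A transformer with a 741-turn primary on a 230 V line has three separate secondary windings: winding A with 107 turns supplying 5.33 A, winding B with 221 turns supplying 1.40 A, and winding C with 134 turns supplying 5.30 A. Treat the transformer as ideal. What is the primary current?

V_A = 230 × 107/741 = 33.212 V; V_B = 230 × 221/741 = 68.596 V; V_C = 230 × 134/741 = 41.592 V.
P_out = V_A I_A + V_B I_B + V_C I_C = 33.212×5.33 + 68.596×1.40 + 41.592×5.30 = 177.02 + 96.035 + 220.44 = 493.49 W.
Ideal ⇒ P_in = P_out, so I_p = P_out/V_p = 493.49/230 = 2.15 A.

I_p ≈ 2.15 A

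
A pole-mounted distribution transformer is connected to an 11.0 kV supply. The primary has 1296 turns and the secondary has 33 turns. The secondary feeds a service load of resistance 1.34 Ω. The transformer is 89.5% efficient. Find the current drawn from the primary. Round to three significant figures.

V_s = 11000 × 33/1296 = 280.09 V.
I_s = V_s/R = 280.09/1.34 = 209.02 A.
P_out = V_s I_s = 280.09 × 209.02 = 58546 W.
P_in = P_out/η = 58546/0.895 = 65415 W.
I_p = P_in/V_p = 65415/11000 = 5.95 A.

I_p ≈ 5.95 A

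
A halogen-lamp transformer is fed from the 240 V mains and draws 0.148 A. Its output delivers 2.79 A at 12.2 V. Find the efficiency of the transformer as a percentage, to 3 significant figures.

η ≈ 95.8%

P_in = 240 × 0.148 = 35.5200 W.
P_out = 12.2 × 2.79 = 34.0380 W.
η = P_out/P_in = 34.0380/35.5200 = 0.958.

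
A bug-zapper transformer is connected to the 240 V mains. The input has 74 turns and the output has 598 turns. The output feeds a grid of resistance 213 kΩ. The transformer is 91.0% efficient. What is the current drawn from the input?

V_out = 240 × 598/74 = 1939.5 V.
I_out = V_out/R = 1939.5/213000 = 0.0091054 A.
P_out = V_out I_out = 1939.5 × 0.0091054 = 17.660 W.
P_in = P_out/η = 17.660/0.910 = 19.406 W.
I_in = P_in/V_in = 19.406/240 = 0.0809 A.

I_in ≈ 0.0809 A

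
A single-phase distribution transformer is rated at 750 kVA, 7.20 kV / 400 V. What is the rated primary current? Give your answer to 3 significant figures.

I_p = S/V_p = 750000/7200 = 104 A.

I_p ≈ 104 A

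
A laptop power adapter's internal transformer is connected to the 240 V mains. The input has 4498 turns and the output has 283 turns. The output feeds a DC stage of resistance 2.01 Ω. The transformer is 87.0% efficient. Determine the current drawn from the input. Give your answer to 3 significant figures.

V_out = 240 × 283/4498 = 15.100 V.
I_out = V_out/R = 15.100/2.01 = 7.5125 A.
P_out = V_out I_out = 15.100 × 7.5125 = 113.44 W.
P_in = P_out/η = 113.44/0.870 = 130.39 W.
I_in = P_in/V_in = 130.39/240 = 0.543 A.

I_in ≈ 0.543 A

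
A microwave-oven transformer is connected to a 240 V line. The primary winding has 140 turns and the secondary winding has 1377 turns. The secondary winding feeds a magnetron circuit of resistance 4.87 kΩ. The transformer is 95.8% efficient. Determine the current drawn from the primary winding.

I_p ≈ 4.98 A

V_s = 240 × 1377/140 = 2360.6 V.
I_s = V_s/R = 2360.6/4870 = 0.48472 A.
P_out = V_s I_s = 2360.6 × 0.48472 = 1144.2 W.
P_in = P_out/η = 1144.2/0.958 = 1194.4 W.
I_p = P_in/V_p = 1194.4/240 = 4.98 A.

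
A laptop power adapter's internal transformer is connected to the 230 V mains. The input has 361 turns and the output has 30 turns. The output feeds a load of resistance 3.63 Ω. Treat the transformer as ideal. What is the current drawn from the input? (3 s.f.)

I_in ≈ 0.438 A

V_out = V_in × N_out/N_in = 230 × 30/361 = 19.114 V.
I_out = V_out/R = 19.114/3.63 = 5.2654 A.
For an ideal transformer I_in N_in = I_out N_out, so I_in = 5.2654 × 30/361 = 0.438 A.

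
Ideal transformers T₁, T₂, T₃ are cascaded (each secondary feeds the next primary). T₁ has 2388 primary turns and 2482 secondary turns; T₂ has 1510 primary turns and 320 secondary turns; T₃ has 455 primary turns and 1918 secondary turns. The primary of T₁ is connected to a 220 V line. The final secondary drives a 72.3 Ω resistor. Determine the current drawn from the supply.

I_supply ≈ 2.62 A

After T₁: V = 220.00 × 2482/2388 = 228.66 V.
After T₂: V = 228.66 × 320/1510 = 48.458 V.
After T₃: V = 48.458 × 1918/455 = 204.27 V.
I_load = 204.27/72.3 = 2.8253 A, so P_out = 204.27 × 2.8253 = 577.12 W.
All ideal ⇒ P_in = P_out, so I_supply = 577.12/220 = 2.62 A.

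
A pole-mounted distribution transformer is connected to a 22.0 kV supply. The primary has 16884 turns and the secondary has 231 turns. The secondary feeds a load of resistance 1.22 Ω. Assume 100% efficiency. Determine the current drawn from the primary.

V_s = V_p × N_s/N_p = 22000 × 231/16884 = 301.00 V.
I_s = V_s/R = 301.00/1.22 = 246.72 A.
For an ideal transformer I_p N_p = I_s N_s, so I_p = 246.72 × 231/16884 = 3.38 A.

I_p ≈ 3.38 A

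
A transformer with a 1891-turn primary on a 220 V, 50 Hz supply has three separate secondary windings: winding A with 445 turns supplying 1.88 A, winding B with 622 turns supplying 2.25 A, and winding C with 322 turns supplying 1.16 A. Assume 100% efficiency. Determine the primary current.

V_A = 220 × 445/1891 = 51.772 V; V_B = 220 × 622/1891 = 72.364 V; V_C = 220 × 322/1891 = 37.462 V.
P_out = V_A I_A + V_B I_B + V_C I_C = 51.772×1.88 + 72.364×2.25 + 37.462×1.16 = 97.331 + 162.82 + 43.456 = 303.60 W.
Ideal ⇒ P_in = P_out, so I_p = P_out/V_p = 303.60/220 = 1.38 A.

I_p ≈ 1.38 A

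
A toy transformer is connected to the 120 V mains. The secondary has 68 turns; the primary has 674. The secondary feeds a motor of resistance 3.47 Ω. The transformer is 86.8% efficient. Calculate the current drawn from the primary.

I_p ≈ 0.406 A

V_s = 120 × 68/674 = 12.107 V.
I_s = V_s/R = 12.107/3.47 = 3.4890 A.
P_out = V_s I_s = 12.107 × 3.4890 = 42.241 W.
P_in = P_out/η = 42.241/0.868 = 48.664 W.
I_p = P_in/V_p = 48.664/120 = 0.406 A.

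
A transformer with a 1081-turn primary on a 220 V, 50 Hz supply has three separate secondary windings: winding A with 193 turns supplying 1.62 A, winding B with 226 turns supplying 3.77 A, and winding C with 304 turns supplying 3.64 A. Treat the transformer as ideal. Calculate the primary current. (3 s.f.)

V_A = 220 × 193/1081 = 39.278 V; V_B = 220 × 226/1081 = 45.994 V; V_C = 220 × 304/1081 = 61.869 V.
P_out = V_A I_A + V_B I_B + V_C I_C = 39.278×1.62 + 45.994×3.77 + 61.869×3.64 = 63.631 + 173.40 + 225.20 = 462.23 W.
Ideal ⇒ P_in = P_out, so I_p = P_out/V_p = 462.23/220 = 2.10 A.

I_p ≈ 2.10 A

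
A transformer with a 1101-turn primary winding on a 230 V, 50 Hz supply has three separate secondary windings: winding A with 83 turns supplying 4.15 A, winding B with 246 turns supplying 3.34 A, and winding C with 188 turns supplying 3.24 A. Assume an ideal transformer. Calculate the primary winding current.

I_p ≈ 1.61 A

V_A = 230 × 83/1101 = 17.339 V; V_B = 230 × 246/1101 = 51.390 V; V_C = 230 × 188/1101 = 39.273 V.
P_out = V_A I_A + V_B I_B + V_C I_C = 17.339×4.15 + 51.390×3.34 + 39.273×3.24 = 71.956 + 171.64 + 127.25 = 370.84 W.
Ideal ⇒ P_in = P_out, so I_p = P_out/V_p = 370.84/230 = 1.61 A.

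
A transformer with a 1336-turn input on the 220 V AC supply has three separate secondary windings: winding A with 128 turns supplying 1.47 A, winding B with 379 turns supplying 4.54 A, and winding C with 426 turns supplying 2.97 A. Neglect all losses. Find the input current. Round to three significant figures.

V_A = 220 × 128/1336 = 21.078 V; V_B = 220 × 379/1336 = 62.410 V; V_C = 220 × 426/1336 = 70.150 V.
P_out = V_A I_A + V_B I_B + V_C I_C = 21.078×1.47 + 62.410×4.54 + 70.150×2.97 = 30.984 + 283.34 + 208.34 = 522.67 W.
Ideal ⇒ P_in = P_out, so I_in = P_out/V_in = 522.67/220 = 2.38 A.

I_in ≈ 2.38 A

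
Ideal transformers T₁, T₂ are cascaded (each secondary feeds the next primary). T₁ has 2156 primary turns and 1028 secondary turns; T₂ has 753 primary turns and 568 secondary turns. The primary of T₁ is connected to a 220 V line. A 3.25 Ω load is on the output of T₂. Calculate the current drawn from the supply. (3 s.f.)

I_supply ≈ 8.76 A

After T₁: V = 220.00 × 1028/2156 = 104.90 V.
After T₂: V = 104.90 × 568/753 = 79.126 V.
I_load = 79.126/3.25 = 24.347 A, so P_out = 79.126 × 24.347 = 1926.4 W.
All ideal ⇒ P_in = P_out, so I_supply = 1926.4/220 = 8.76 A.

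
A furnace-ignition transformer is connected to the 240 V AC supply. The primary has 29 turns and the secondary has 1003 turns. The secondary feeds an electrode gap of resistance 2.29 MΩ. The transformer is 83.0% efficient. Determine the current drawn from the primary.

I_p ≈ 0.151 A

V_s = 240 × 1003/29 = 8300.7 V.
I_s = V_s/R = 8300.7/(2.29×10^6) = 0.0036248 A.
P_out = V_s I_s = 8300.7 × 0.0036248 = 30.088 W.
P_in = P_out/η = 30.088/0.830 = 36.251 W.
I_p = P_in/V_p = 36.251/240 = 0.151 A.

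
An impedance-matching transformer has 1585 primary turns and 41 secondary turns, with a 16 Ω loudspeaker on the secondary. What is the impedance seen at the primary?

Z_p = (N_p/N_s)² × Z_s = (1585/41)² × 16 = 23900 Ω.

Z_p ≈ 23900 Ω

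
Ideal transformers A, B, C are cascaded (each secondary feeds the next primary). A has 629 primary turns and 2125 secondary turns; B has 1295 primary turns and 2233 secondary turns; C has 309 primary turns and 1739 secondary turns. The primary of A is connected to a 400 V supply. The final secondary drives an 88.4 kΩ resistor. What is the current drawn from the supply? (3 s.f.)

Secondary of A: V = 400.00 × 2125/629 = 1351.4 V.
Secondary of B: V = 1351.4 × 2233/1295 = 2330.2 V.
Secondary of C: V = 2330.2 × 1739/309 = 13114 V.
I_load = 13114/88400 = 0.14835 A, so P_out = 13114 × 0.14835 = 1945.4 W.
All ideal ⇒ P_in = P_out, so I_supply = 1945.4/400 = 4.86 A.

I_supply ≈ 4.86 A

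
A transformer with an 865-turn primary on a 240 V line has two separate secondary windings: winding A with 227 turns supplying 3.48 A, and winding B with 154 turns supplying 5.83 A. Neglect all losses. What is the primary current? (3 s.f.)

V_A = 240 × 227/865 = 62.983 V; V_B = 240 × 154/865 = 42.728 V.
P_out = V_A I_A + V_B I_B = 62.983×3.48 + 42.728×5.83 = 219.18 + 249.11 = 468.29 W.
Ideal ⇒ P_in = P_out, so I_p = P_out/V_p = 468.29/240 = 1.95 A.

I_p ≈ 1.95 A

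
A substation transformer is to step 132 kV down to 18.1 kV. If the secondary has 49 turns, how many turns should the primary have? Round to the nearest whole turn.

N_p = 357 turns

N_p/N_s = V_p/V_s, so N_p = 49 × 132000/18100 = 357.3 ≈ 357 turns.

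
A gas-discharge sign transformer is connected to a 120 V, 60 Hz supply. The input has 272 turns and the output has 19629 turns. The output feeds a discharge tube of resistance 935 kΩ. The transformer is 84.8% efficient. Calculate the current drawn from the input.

I_in ≈ 0.788 A

V_out = 120 × 19629/272 = 8659.9 V.
I_out = V_out/R = 8659.9/935000 = 0.0092619 A.
P_out = V_out I_out = 8659.9 × 0.0092619 = 80.206 W.
P_in = P_out/η = 80.206/0.848 = 94.583 W.
I_in = P_in/V_in = 94.583/120 = 0.788 A.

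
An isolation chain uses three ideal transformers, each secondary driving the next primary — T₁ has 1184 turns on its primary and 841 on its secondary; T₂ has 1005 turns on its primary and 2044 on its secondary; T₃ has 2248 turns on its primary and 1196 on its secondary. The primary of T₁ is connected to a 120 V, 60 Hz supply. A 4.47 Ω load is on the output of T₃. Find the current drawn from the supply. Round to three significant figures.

Secondary of T₁: V = 120.00 × 841/1184 = 85.236 V.
Secondary of T₂: V = 85.236 × 2044/1005 = 173.36 V.
Secondary of T₃: V = 173.36 × 1196/2248 = 92.231 V.
I_load = 92.231/4.47 = 20.633 A, so P_out = 92.231 × 20.633 = 1903.0 W.
All ideal ⇒ P_in = P_out, so I_supply = 1903.0/120 = 15.9 A.

I_supply ≈ 15.9 A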